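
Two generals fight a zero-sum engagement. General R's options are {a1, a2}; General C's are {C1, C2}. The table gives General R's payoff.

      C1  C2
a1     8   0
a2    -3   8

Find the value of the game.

Row minima: a1 → 0, a2 → -3; maximin = 0.
Column maxima: C1 → 8, C2 → 8; minimax = 8.
0 ≠ 8, so there is no saddle point; optimal play is mixed.
Let General R play a1 with probability p. Expected payoff against C1: 8p + (-3)(1−p) = 11p − 3; against C2: 0p + 8(1−p) = −8p + 8.
Setting these equal: 11p − 3 = −8p + 8 ⇒ 19p = 11 ⇒ p = 11/19, and the value is (11)·(11/19) − 3 = 64/19.
For General C: with q = P(C1), equating a1's and a2's payoffs gives 8q = −11q + 8 ⇒ q = 8/19.

64/19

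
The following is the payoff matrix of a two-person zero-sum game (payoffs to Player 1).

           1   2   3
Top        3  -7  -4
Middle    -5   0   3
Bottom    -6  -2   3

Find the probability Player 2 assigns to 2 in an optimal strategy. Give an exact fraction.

8/15

Row minima: Top → -7, Middle → -5, Bottom → -6; maximin = -5.
Column maxima: 1 → 3, 2 → 0, 3 → 3; minimax = 0.
-5 ≠ 0, so there is no saddle point; optimal play is mixed.
3 is strictly dominated by 2 (it gives Player 1 strictly more in every row), so Player 2 never plays it.
With 3 eliminated, Bottom is strictly dominated by Middle (Middle gives Player 1 strictly more in every remaining column), so Player 1 never plays it.
On the remaining 2×2 (Top, Middle vs 1, 2):
Let Player 1 play Top with probability p. Expected payoff against 1: 3p + (-5)(1−p) = 8p − 5; against 2: (-7)p + 0(1−p) = −7p.
Setting these equal: 8p − 5 = −7p ⇒ 15p = 5 ⇒ p = 1/3, and the value is (8)·(1/3) − 5 = -7/3.
For Player 2: with q = P(1), equating Top's and Middle's payoffs gives 10q − 7 = −5q ⇒ q = 7/15.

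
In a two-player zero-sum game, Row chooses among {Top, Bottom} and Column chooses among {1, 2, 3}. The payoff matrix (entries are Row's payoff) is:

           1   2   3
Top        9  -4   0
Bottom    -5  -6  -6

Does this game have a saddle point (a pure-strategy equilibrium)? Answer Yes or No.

Row minima: Top → -4, Bottom → -6; maximin = -4.
Column maxima: 1 → 9, 2 → -4, 3 → 0; minimax = -4.
maximin = minimax = -4, so a saddle point exists.

Yes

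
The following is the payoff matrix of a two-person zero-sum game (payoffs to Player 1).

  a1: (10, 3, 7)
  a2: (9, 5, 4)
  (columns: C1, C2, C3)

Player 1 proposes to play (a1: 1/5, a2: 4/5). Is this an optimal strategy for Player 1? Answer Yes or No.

Yes

Against C1 this mix gives (1/5)·10 + (4/5)·9 = 46/5.
Against C2 this mix gives (1/5)·3 + (4/5)·5 = 23/5.
Against C3 this mix gives (1/5)·7 + (4/5)·4 = 23/5.
All of Player 2's active replies (C2, C3) yield 23/5, and no column does worse for Player 1. The mix makes Player 2 indifferent and guarantees 23/5, so it is optimal.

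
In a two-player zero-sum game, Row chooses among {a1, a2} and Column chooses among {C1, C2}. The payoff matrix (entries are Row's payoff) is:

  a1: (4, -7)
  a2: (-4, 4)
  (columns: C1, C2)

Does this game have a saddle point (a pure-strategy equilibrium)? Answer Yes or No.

No

Row minima: a1 → -7, a2 → -4; maximin = -4.
Column maxima: C1 → 4, C2 → 4; minimax = 4.
-4 ≠ 4, so no pure-strategy equilibrium exists.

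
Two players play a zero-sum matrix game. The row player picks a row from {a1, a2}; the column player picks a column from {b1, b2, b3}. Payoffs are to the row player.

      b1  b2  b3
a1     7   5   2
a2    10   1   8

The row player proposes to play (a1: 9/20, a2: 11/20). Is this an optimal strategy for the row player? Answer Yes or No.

No

Against b1 this mix gives (9/20)·7 + (11/20)·10 = 173/20.
Against b2 this mix gives (9/20)·5 + (11/20)·1 = 14/5.
Against b3 this mix gives (9/20)·2 + (11/20)·8 = 53/10.
The column player will play b2, holding the row player to 14/5. Shifting weight toward the row that does better against b2 would raise this floor (the equalizing mix achieves 19/5 against both b2 and b3), so the proposed strategy is not optimal.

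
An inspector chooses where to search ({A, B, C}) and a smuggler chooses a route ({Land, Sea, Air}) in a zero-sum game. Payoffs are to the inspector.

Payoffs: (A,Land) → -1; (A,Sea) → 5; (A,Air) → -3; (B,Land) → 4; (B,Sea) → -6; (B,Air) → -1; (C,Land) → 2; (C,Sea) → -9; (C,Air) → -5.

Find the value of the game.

Row minima: A → -3, B → -6, C → -9; maximin = -3.
Column maxima: Land → 4, Sea → 5, Air → -1; minimax = -1.
-3 ≠ -1, so there is no saddle point; optimal play is mixed.
C is strictly dominated by B, so the inspector never plays it.
Land is strictly dominated by Air (it gives the inspector strictly more in every row), so the smuggler never plays it.
On the remaining 2×2 (A, B vs Sea, Air):
Let the inspector play A with probability p. Expected payoff against Sea: 5p + (-6)(1−p) = 11p − 6; against Air: (-3)p + (-1)(1−p) = −2p − 1.
Setting these equal: 11p − 6 = −2p − 1 ⇒ 13p = 5 ⇒ p = 5/13, and the value is (11)·(5/13) − 6 = -23/13.
For the smuggler: with q = P(Sea), equating A's and B's payoffs gives 8q − 3 = −5q − 1 ⇒ q = 2/13.

-23/13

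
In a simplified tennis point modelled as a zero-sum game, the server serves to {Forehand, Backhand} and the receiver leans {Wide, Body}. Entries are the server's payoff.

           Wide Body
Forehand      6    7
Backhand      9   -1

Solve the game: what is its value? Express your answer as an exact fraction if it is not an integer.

Row minima: Forehand → 6, Backhand → -1; maximin = 6.
Column maxima: Wide → 9, Body → 7; minimax = 7.
6 ≠ 7, so there is no saddle point; optimal play is mixed.
Let the server play Forehand with probability p. Expected payoff against Wide: 6p + 9(1−p) = −3p + 9; against Body: 7p + (-1)(1−p) = 8p − 1.
Setting these equal: −3p + 9 = 8p − 1 ⇒ −11p = -10 ⇒ p = 10/11, and the value is (-3)·(10/11) + 9 = 69/11.
For the receiver: with q = P(Wide), equating Forehand's and Backhand's payoffs gives −q + 7 = 10q − 1 ⇒ q = 8/11.

69/11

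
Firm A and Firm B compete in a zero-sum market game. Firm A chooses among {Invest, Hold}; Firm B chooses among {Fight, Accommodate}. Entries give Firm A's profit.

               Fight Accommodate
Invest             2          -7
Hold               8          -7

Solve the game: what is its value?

Row minima: Invest → -7, Hold → -7; maximin = -7.
Column maxima: Fight → 8, Accommodate → -7; minimax = -7.
Since maximin = minimax = -7, there is a saddle point and the value is -7.

-7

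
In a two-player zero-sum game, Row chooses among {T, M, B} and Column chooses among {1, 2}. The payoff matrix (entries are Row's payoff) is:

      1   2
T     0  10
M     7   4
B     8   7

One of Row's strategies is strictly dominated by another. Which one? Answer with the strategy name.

B gives a strictly higher payoff than M against every column: 8 > 7, 7 > 4.
So M is strictly dominated and Row never plays it.

M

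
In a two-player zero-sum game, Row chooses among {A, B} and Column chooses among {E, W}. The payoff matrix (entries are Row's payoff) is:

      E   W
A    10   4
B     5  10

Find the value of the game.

Row minima: A → 4, B → 5; maximin = 5.
Column maxima: E → 10, W → 10; minimax = 10.
5 ≠ 10, so there is no saddle point; optimal play is mixed.
Let Row play A with probability p. Expected payoff against E: 10p + 5(1−p) = 5p + 5; against W: 4p + 10(1−p) = −6p + 10.
Setting these equal: 5p + 5 = −6p + 10 ⇒ 11p = 5 ⇒ p = 5/11, and the value is (5)·(5/11) + 5 = 80/11.
For Column: with q = P(E), equating A's and B's payoffs gives 6q + 4 = −5q + 10 ⇒ q = 6/11.

80/11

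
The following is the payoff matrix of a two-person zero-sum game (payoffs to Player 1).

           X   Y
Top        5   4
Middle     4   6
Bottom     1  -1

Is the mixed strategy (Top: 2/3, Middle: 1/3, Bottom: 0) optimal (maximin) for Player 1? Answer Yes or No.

Against X this mix gives (2/3)·5 + (1/3)·4 = 14/3.
Against Y this mix gives (2/3)·4 + (1/3)·6 = 14/3.
All of Player 2's active replies (X, Y) yield 14/3, and no column does worse for Player 1. The mix makes Player 2 indifferent and guarantees 14/3, so it is optimal.

Yes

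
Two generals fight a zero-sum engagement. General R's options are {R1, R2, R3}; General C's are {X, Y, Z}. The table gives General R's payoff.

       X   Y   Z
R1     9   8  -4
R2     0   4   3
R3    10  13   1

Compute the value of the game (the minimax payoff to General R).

Row minima: R1 → -4, R2 → 0, R3 → 1; maximin = 1.
Column maxima: X → 10, Y → 13, Z → 3; minimax = 3.
1 ≠ 3, so there is no saddle point; optimal play is mixed.
R1 is strictly dominated by R3, so General R never plays it.
With R1 eliminated, Y is strictly dominated by X (it gives General R strictly more in every remaining row), so General C never plays it.
On the remaining 2×2 (R2, R3 vs X, Z):
Let General R play R2 with probability p. Expected payoff against X: 0p + 10(1−p) = −10p + 10; against Z: 3p + 1(1−p) = 2p + 1.
Setting these equal: −10p + 10 = 2p + 1 ⇒ −12p = -9 ⇒ p = 3/4, and the value is (-10)·(3/4) + 10 = 5/2.
For General C: with q = P(X), equating R2's and R3's payoffs gives −3q + 3 = 9q + 1 ⇒ q = 1/6.

5/2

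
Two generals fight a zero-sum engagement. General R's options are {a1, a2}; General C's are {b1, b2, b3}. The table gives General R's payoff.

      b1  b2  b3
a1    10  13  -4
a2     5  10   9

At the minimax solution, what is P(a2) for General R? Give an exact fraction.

Row minima: a1 → -4, a2 → 5; maximin = 5.
Column maxima: b1 → 10, b2 → 13, b3 → 9; minimax = 9.
5 ≠ 9, so there is no saddle point; optimal play is mixed.
b2 is strictly dominated by b1 (it gives General R strictly more in every row), so General C never plays it.
On the remaining 2×2 (a1, a2 vs b1, b3):
Let General R play a1 with probability p. Expected payoff against b1: 10p + 5(1−p) = 5p + 5; against b3: (-4)p + 9(1−p) = −13p + 9.
Setting these equal: 5p + 5 = −13p + 9 ⇒ 18p = 4 ⇒ p = 2/9, and the value is (5)·(2/9) + 5 = 55/9.
For General C: with q = P(b1), equating a1's and a2's payoffs gives 14q − 4 = −4q + 9 ⇒ q = 13/18.

7/9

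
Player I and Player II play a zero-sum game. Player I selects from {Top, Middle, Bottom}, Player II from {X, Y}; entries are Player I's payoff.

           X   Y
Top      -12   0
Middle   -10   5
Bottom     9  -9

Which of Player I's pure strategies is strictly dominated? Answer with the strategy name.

Middle gives a strictly higher payoff than Top against every column: -10 > -12, 5 > 0.
So Top is strictly dominated and Player I never plays it.

Top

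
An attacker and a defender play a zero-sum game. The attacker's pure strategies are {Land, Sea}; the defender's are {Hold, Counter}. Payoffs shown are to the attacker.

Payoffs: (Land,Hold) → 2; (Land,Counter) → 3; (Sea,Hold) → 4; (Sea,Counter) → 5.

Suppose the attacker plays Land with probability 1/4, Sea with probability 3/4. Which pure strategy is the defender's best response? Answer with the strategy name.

Hold

If the defender plays Hold, the attacker's expected payoff is (1/4)·2 + (3/4)·4 = 7/2.
If the defender plays Counter, the attacker's expected payoff is (1/4)·3 + (3/4)·5 = 9/2.
The defender minimizes the attacker's payoff; the smallest is 7/2, so the best response is Hold.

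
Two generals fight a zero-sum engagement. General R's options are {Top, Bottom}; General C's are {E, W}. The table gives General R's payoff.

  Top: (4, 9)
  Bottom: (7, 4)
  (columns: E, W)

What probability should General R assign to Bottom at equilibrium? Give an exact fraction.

5/8

Row minima: Top → 4, Bottom → 4; maximin = 4.
Column maxima: E → 7, W → 9; minimax = 7.
4 ≠ 7, so there is no saddle point; optimal play is mixed.
Let General R play Top with probability p. Expected payoff against E: 4p + 7(1−p) = −3p + 7; against W: 9p + 4(1−p) = 5p + 4.
Setting these equal: −3p + 7 = 5p + 4 ⇒ −8p = -3 ⇒ p = 3/8, and the value is (-3)·(3/8) + 7 = 47/8.
For General C: with q = P(E), equating Top's and Bottom's payoffs gives −5q + 9 = 3q + 4 ⇒ q = 5/8.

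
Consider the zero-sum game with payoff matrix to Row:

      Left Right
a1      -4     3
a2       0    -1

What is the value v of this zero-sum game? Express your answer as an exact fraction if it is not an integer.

-1/2

Row minima: a1 → -4, a2 → -1; maximin = -1.
Column maxima: Left → 0, Right → 3; minimax = 0.
-1 ≠ 0, so there is no saddle point; optimal play is mixed.
Let Row play a1 with probability p. Expected payoff against Left: (-4)p + 0(1−p) = −4p; against Right: 3p + (-1)(1−p) = 4p − 1.
Setting these equal: −4p = 4p − 1 ⇒ −8p = -1 ⇒ p = 1/8, and the value is (-4)·(1/8) = -1/2.
For Column: with q = P(Left), equating a1's and a2's payoffs gives −7q + 3 = q − 1 ⇒ q = 1/2.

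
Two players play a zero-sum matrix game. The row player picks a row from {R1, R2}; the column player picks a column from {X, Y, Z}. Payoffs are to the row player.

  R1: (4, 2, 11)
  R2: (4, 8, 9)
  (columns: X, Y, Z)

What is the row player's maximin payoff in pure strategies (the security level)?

4

Row minima: R1 → 2, R2 → 4.
The best of these is 4.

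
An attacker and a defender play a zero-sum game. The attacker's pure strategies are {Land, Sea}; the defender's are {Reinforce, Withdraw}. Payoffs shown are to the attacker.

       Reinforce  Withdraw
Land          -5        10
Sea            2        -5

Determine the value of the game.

Row minima: Land → -5, Sea → -5; maximin = -5.
Column maxima: Reinforce → 2, Withdraw → 10; minimax = 2.
-5 ≠ 2, so there is no saddle point; optimal play is mixed.
Let the attacker play Land with probability p. Expected payoff against Reinforce: (-5)p + 2(1−p) = −7p + 2; against Withdraw: 10p + (-5)(1−p) = 15p − 5.
Setting these equal: −7p + 2 = 15p − 5 ⇒ −22p = -7 ⇒ p = 7/22, and the value is (-7)·(7/22) + 2 = -5/22.
For the defender: with q = P(Reinforce), equating Land's and Sea's payoffs gives −15q + 10 = 7q − 5 ⇒ q = 15/22.

-5/22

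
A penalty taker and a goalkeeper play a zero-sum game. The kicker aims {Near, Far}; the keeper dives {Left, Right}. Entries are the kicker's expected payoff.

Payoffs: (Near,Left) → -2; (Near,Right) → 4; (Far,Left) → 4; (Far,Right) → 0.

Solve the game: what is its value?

8/5

Row minima: Near → -2, Far → 0; maximin = 0.
Column maxima: Left → 4, Right → 4; minimax = 4.
0 ≠ 4, so there is no saddle point; optimal play is mixed.
Let the kicker play Near with probability p. Expected payoff against Left: (-2)p + 4(1−p) = −6p + 4; against Right: 4p + 0(1−p) = 4p.
Setting these equal: −6p + 4 = 4p ⇒ −10p = -4 ⇒ p = 2/5, and the value is (-6)·(2/5) + 4 = 8/5.
For the keeper: with q = P(Left), equating Near's and Far's payoffs gives −6q + 4 = 4q ⇒ q = 2/5.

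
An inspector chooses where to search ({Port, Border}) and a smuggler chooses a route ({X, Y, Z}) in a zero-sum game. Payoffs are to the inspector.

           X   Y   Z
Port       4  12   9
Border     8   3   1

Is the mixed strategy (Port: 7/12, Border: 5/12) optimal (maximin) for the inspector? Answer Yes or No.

Against X this mix gives (7/12)·4 + (5/12)·8 = 17/3.
Against Y this mix gives (7/12)·12 + (5/12)·3 = 33/4.
Against Z this mix gives (7/12)·9 + (5/12)·1 = 17/3.
All of the smuggler's active replies (X, Z) yield 17/3, and no column does worse for the inspector. The mix makes the smuggler indifferent and guarantees 17/3, so it is optimal.

Yes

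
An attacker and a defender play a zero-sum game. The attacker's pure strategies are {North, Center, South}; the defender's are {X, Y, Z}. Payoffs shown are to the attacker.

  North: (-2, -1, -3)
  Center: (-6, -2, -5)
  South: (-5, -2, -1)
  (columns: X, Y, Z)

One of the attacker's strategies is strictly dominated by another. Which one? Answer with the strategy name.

North gives a strictly higher payoff than Center against every column: -2 > -6, -1 > -2, -3 > -5.
So Center is strictly dominated and the attacker never plays it.

Center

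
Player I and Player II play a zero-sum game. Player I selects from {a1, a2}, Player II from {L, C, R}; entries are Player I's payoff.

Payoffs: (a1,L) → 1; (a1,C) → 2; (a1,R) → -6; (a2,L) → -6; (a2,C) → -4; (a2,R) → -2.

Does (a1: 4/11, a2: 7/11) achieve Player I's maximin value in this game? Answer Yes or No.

Yes

Against L this mix gives (4/11)·1 + (7/11)·(-6) = -38/11.
Against C this mix gives (4/11)·2 + (7/11)·(-4) = -20/11.
Against R this mix gives (4/11)·(-6) + (7/11)·(-2) = -38/11.
All of Player II's active replies (L, R) yield -38/11, and no column does worse for Player I. The mix makes Player II indifferent and guarantees -38/11, so it is optimal.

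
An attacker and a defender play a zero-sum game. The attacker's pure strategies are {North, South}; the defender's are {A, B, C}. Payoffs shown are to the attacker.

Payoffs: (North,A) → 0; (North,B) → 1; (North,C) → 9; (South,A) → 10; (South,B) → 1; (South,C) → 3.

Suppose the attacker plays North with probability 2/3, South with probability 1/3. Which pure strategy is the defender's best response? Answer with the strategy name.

B

If the defender plays A, the attacker's expected payoff is (2/3)·0 + (1/3)·10 = 10/3.
If the defender plays B, the attacker's expected payoff is (2/3)·1 + (1/3)·1 = 1.
If the defender plays C, the attacker's expected payoff is (2/3)·9 + (1/3)·3 = 7.
The defender minimizes the attacker's payoff; the smallest is 1, so the best response is B.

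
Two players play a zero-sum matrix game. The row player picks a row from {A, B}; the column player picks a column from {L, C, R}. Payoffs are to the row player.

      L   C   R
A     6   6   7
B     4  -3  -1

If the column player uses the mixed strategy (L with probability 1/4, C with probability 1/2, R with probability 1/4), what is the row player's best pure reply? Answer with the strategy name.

Expected payoff of A: (1/4)·6 + (1/2)·6 + (1/4)·7 = 25/4.
Expected payoff of B: (1/4)·4 + (1/2)·(-3) + (1/4)·(-1) = -3/4.
The largest is 25/4, so the row player's best response is A.

A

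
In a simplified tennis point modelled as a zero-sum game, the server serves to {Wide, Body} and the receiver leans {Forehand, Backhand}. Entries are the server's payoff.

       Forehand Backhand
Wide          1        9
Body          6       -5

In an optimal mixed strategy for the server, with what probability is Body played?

Row minima: Wide → 1, Body → -5; maximin = 1.
Column maxima: Forehand → 6, Backhand → 9; minimax = 6.
1 ≠ 6, so there is no saddle point; optimal play is mixed.
Let the server play Wide with probability p. Expected payoff against Forehand: 1p + 6(1−p) = −5p + 6; against Backhand: 9p + (-5)(1−p) = 14p − 5.
Setting these equal: −5p + 6 = 14p − 5 ⇒ −19p = -11 ⇒ p = 11/19, and the value is (-5)·(11/19) + 6 = 59/19.
For the receiver: with q = P(Forehand), equating Wide's and Body's payoffs gives −8q + 9 = 11q − 5 ⇒ q = 14/19.

8/19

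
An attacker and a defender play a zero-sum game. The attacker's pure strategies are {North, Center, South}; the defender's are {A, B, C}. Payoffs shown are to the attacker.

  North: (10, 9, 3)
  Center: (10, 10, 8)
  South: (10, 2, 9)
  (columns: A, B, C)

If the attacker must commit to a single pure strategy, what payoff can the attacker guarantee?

Row minima: North → 3, Center → 8, South → 2.
The best of these is 8.

8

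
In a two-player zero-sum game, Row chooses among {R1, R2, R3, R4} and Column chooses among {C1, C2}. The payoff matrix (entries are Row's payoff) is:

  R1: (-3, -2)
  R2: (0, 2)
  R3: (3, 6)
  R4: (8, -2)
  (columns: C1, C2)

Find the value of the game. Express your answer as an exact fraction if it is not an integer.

54/13

Row minima: R1 → -3, R2 → 0, R3 → 3, R4 → -2; maximin = 3.
Column maxima: C1 → 8, C2 → 6; minimax = 6.
3 ≠ 6, so there is no saddle point; optimal play is mixed.
R1 is strictly dominated by R2, so Row never plays it.
R2 is strictly dominated by R3, so Row never plays it.
On the remaining 2×2 (R3, R4 vs C1, C2):
Let Row play R3 with probability p. Expected payoff against C1: 3p + 8(1−p) = −5p + 8; against C2: 6p + (-2)(1−p) = 8p − 2.
Setting these equal: −5p + 8 = 8p − 2 ⇒ −13p = -10 ⇒ p = 10/13, and the value is (-5)·(10/13) + 8 = 54/13.
For Column: with q = P(C1), equating R3's and R4's payoffs gives −3q + 6 = 10q − 2 ⇒ q = 8/13.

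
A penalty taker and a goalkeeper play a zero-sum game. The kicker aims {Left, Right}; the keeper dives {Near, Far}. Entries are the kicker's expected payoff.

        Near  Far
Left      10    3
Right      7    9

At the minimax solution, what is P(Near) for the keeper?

Row minima: Left → 3, Right → 7; maximin = 7.
Column maxima: Near → 10, Far → 9; minimax = 9.
7 ≠ 9, so there is no saddle point; optimal play is mixed.
Let the kicker play Left with probability p. Expected payoff against Near: 10p + 7(1−p) = 3p + 7; against Far: 3p + 9(1−p) = −6p + 9.
Setting these equal: 3p + 7 = −6p + 9 ⇒ 9p = 2 ⇒ p = 2/9, and the value is (3)·(2/9) + 7 = 23/3.
For the keeper: with q = P(Near), equating Left's and Right's payoffs gives 7q + 3 = −2q + 9 ⇒ q = 2/3.

2/3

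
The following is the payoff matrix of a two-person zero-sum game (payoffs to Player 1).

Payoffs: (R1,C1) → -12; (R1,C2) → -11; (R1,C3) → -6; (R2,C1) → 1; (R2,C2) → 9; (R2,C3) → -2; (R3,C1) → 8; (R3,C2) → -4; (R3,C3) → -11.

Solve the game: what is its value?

Row minima: R1 → -12, R2 → -2, R3 → -11; maximin = -2.
Column maxima: C1 → 8, C2 → 9, C3 → -2; minimax = -2.
Since maximin = minimax = -2, there is a saddle point and the value is -2.

-2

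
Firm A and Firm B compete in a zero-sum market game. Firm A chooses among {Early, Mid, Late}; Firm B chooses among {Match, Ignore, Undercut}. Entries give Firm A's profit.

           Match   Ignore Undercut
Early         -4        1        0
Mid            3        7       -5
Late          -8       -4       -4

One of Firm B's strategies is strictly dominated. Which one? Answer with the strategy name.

Ignore

Match holds Firm A's payoff strictly below Ignore in every row: -4 < 1, 3 < 7, -8 < -4.
So Ignore is strictly dominated for Firm B.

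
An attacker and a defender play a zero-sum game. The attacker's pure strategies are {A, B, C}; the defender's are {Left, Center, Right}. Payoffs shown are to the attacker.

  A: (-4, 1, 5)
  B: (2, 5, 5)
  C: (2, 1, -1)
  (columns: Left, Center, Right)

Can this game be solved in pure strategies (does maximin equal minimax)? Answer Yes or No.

Yes

Row minima: A → -4, B → 2, C → -1; maximin = 2.
Column maxima: Left → 2, Center → 5, Right → 5; minimax = 2.
maximin = minimax = 2, so a saddle point exists.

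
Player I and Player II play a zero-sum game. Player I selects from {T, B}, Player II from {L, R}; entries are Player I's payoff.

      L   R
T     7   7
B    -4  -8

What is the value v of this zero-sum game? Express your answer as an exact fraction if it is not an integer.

Row minima: T → 7, B → -8; maximin = 7.
Column maxima: L → 7, R → 7; minimax = 7.
Since maximin = minimax = 7, there is a saddle point and the value is 7.

7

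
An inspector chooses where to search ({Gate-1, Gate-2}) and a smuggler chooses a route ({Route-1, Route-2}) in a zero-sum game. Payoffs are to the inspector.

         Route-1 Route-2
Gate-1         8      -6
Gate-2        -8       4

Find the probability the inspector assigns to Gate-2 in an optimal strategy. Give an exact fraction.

Row minima: Gate-1 → -6, Gate-2 → -8; maximin = -6.
Column maxima: Route-1 → 8, Route-2 → 4; minimax = 4.
-6 ≠ 4, so there is no saddle point; optimal play is mixed.
Let the inspector play Gate-1 with probability p. Expected payoff against Route-1: 8p + (-8)(1−p) = 16p − 8; against Route-2: (-6)p + 4(1−p) = −10p + 4.
Setting these equal: 16p − 8 = −10p + 4 ⇒ 26p = 12 ⇒ p = 6/13, and the value is (16)·(6/13) − 8 = -8/13.
For the smuggler: with q = P(Route-1), equating Gate-1's and Gate-2's payoffs gives 14q − 6 = −12q + 4 ⇒ q = 5/13.

7/13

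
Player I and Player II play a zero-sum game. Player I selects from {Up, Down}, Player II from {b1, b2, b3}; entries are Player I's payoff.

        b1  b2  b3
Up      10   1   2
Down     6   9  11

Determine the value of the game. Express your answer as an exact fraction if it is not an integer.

Row minima: Up → 1, Down → 6; maximin = 6.
Column maxima: b1 → 10, b2 → 9, b3 → 11; minimax = 9.
6 ≠ 9, so there is no saddle point; optimal play is mixed.
b3 is strictly dominated by b2 (it gives Player I strictly more in every row), so Player II never plays it.
On the remaining 2×2 (Up, Down vs b1, b2):
Let Player I play Up with probability p. Expected payoff against b1: 10p + 6(1−p) = 4p + 6; against b2: 1p + 9(1−p) = −8p + 9.
Setting these equal: 4p + 6 = −8p + 9 ⇒ 12p = 3 ⇒ p = 1/4, and the value is (4)·(1/4) + 6 = 7.
For Player II: with q = P(b1), equating Up's and Down's payoffs gives 9q + 1 = −3q + 9 ⇒ q = 2/3.

7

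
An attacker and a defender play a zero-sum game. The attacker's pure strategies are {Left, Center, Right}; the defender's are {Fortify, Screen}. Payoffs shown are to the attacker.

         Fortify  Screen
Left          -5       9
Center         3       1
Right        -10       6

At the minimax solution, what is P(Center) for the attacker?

Row minima: Left → -5, Center → 1, Right → -10; maximin = 1.
Column maxima: Fortify → 3, Screen → 9; minimax = 3.
1 ≠ 3, so there is no saddle point; optimal play is mixed.
Right is strictly dominated by Left, so the attacker never plays it.
On the remaining 2×2 (Left, Center vs Fortify, Screen):
Let the attacker play Left with probability p. Expected payoff against Fortify: (-5)p + 3(1−p) = −8p + 3; against Screen: 9p + 1(1−p) = 8p + 1.
Setting these equal: −8p + 3 = 8p + 1 ⇒ −16p = -2 ⇒ p = 1/8, and the value is (-8)·(1/8) + 3 = 2.
For the defender: with q = P(Fortify), equating Left's and Center's payoffs gives −14q + 9 = 2q + 1 ⇒ q = 1/2.

7/8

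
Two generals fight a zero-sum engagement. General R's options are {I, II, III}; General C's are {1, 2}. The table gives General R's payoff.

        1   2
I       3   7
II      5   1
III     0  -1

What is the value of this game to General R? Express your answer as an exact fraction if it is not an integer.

4

Row minima: I → 3, II → 1, III → -1; maximin = 3.
Column maxima: 1 → 5, 2 → 7; minimax = 5.
3 ≠ 5, so there is no saddle point; optimal play is mixed.
III is strictly dominated by I, so General R never plays it.
On the remaining 2×2 (I, II vs 1, 2):
Let General R play I with probability p. Expected payoff against 1: 3p + 5(1−p) = −2p + 5; against 2: 7p + 1(1−p) = 6p + 1.
Setting these equal: −2p + 5 = 6p + 1 ⇒ −8p = -4 ⇒ p = 1/2, and the value is (-2)·(1/2) + 5 = 4.
For General C: with q = P(1), equating I's and II's payoffs gives −4q + 7 = 4q + 1 ⇒ q = 3/4.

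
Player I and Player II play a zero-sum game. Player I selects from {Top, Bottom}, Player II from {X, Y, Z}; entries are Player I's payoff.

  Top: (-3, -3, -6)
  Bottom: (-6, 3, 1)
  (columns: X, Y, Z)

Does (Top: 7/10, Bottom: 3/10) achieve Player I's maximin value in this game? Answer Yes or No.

Yes

Against X this mix gives (7/10)·(-3) + (3/10)·(-6) = -39/10.
Against Y this mix gives (7/10)·(-3) + (3/10)·3 = -6/5.
Against Z this mix gives (7/10)·(-6) + (3/10)·1 = -39/10.
All of Player II's active replies (X, Z) yield -39/10, and no column does worse for Player I. The mix makes Player II indifferent and guarantees -39/10, so it is optimal.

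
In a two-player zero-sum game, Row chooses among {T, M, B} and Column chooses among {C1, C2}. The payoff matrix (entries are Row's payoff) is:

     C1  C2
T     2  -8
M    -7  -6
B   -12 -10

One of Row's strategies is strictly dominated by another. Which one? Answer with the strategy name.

B

T gives a strictly higher payoff than B against every column: 2 > -12, -8 > -10.
So B is strictly dominated and Row never plays it.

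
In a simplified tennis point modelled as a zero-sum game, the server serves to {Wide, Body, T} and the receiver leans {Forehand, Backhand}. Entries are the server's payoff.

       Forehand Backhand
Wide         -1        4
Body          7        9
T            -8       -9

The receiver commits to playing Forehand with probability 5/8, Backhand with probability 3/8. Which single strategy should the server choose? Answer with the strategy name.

Body

Expected payoff of Wide: (5/8)·(-1) + (3/8)·4 = 7/8.
Expected payoff of Body: (5/8)·7 + (3/8)·9 = 31/4.
Expected payoff of T: (5/8)·(-8) + (3/8)·(-9) = -67/8.
The largest is 31/4, so the server's best response is Body.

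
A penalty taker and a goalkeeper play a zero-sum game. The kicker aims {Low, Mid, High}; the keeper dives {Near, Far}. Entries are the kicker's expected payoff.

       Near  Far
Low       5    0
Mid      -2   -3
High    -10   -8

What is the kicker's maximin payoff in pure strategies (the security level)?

Row minima: Low → 0, Mid → -3, High → -10.
The best of these is 0.

0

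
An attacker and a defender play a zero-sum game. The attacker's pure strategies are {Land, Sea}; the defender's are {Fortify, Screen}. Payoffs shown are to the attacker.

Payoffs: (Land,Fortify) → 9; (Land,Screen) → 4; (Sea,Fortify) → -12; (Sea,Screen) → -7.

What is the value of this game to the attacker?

4

Row minima: Land → 4, Sea → -12; maximin = 4.
Column maxima: Fortify → 9, Screen → 4; minimax = 4.
Since maximin = minimax = 4, there is a saddle point and the value is 4.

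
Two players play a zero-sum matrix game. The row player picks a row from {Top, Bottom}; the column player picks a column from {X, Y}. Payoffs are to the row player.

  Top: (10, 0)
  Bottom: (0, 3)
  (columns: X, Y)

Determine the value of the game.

Row minima: Top → 0, Bottom → 0; maximin = 0.
Column maxima: X → 10, Y → 3; minimax = 3.
0 ≠ 3, so there is no saddle point; optimal play is mixed.
Let the row player play Top with probability p. Expected payoff against X: 10p + 0(1−p) = 10p; against Y: 0p + 3(1−p) = −3p + 3.
Setting these equal: 10p = −3p + 3 ⇒ 13p = 3 ⇒ p = 3/13, and the value is (10)·(3/13) = 30/13.
For the column player: with q = P(X), equating Top's and Bottom's payoffs gives 10q = −3q + 3 ⇒ q = 3/13.

30/13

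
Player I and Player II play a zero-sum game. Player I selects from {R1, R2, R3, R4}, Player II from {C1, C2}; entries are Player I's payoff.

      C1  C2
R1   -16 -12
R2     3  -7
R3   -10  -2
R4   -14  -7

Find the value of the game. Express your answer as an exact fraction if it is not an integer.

-38/9

Row minima: R1 → -16, R2 → -7, R3 → -10, R4 → -14; maximin = -7.
Column maxima: C1 → 3, C2 → -2; minimax = -2.
-7 ≠ -2, so there is no saddle point; optimal play is mixed.
R1 is strictly dominated by R2, so Player I never plays it.
R4 is strictly dominated by R3, so Player I never plays it.
On the remaining 2×2 (R2, R3 vs C1, C2):
Let Player I play R2 with probability p. Expected payoff against C1: 3p + (-10)(1−p) = 13p − 10; against C2: (-7)p + (-2)(1−p) = −5p − 2.
Setting these equal: 13p − 10 = −5p − 2 ⇒ 18p = 8 ⇒ p = 4/9, and the value is (13)·(4/9) − 10 = -38/9.
For Player II: with q = P(C1), equating R2's and R3's payoffs gives 10q − 7 = −8q − 2 ⇒ q = 5/18.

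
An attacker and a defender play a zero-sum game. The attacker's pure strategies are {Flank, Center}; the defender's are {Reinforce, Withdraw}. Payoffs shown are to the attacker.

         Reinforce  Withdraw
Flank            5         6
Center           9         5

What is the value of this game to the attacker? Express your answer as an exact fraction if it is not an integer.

29/5

Row minima: Flank → 5, Center → 5; maximin = 5.
Column maxima: Reinforce → 9, Withdraw → 6; minimax = 6.
5 ≠ 6, so there is no saddle point; optimal play is mixed.
Let the attacker play Flank with probability p. Expected payoff against Reinforce: 5p + 9(1−p) = −4p + 9; against Withdraw: 6p + 5(1−p) = p + 5.
Setting these equal: −4p + 9 = p + 5 ⇒ −5p = -4 ⇒ p = 4/5, and the value is (-4)·(4/5) + 9 = 29/5.
For the defender: with q = P(Reinforce), equating Flank's and Center's payoffs gives −q + 6 = 4q + 5 ⇒ q = 1/5.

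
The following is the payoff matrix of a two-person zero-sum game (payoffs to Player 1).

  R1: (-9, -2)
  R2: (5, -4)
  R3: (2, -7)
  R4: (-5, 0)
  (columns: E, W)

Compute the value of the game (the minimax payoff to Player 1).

-10/7

Row minima: R1 → -9, R2 → -4, R3 → -7, R4 → -5; maximin = -4.
Column maxima: E → 5, W → 0; minimax = 0.
-4 ≠ 0, so there is no saddle point; optimal play is mixed.
R1 is strictly dominated by R4, so Player 1 never plays it.
R3 is strictly dominated by R2, so Player 1 never plays it.
On the remaining 2×2 (R2, R4 vs E, W):
Let Player 1 play R2 with probability p. Expected payoff against E: 5p + (-5)(1−p) = 10p − 5; against W: (-4)p + 0(1−p) = −4p.
Setting these equal: 10p − 5 = −4p ⇒ 14p = 5 ⇒ p = 5/14, and the value is (10)·(5/14) − 5 = -10/7.
For Player 2: with q = P(E), equating R2's and R4's payoffs gives 9q − 4 = −5q ⇒ q = 2/7.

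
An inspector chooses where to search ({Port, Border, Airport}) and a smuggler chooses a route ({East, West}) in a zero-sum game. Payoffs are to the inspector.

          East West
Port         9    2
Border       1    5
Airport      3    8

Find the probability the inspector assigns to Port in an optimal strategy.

5/12

Row minima: Port → 2, Border → 1, Airport → 3; maximin = 3.
Column maxima: East → 9, West → 8; minimax = 8.
3 ≠ 8, so there is no saddle point; optimal play is mixed.
Border is strictly dominated by Airport, so the inspector never plays it.
On the remaining 2×2 (Port, Airport vs East, West):
Let the inspector play Port with probability p. Expected payoff against East: 9p + 3(1−p) = 6p + 3; against West: 2p + 8(1−p) = −6p + 8.
Setting these equal: 6p + 3 = −6p + 8 ⇒ 12p = 5 ⇒ p = 5/12, and the value is (6)·(5/12) + 3 = 11/2.
For the smuggler: with q = P(East), equating Port's and Airport's payoffs gives 7q + 2 = −5q + 8 ⇒ q = 1/2.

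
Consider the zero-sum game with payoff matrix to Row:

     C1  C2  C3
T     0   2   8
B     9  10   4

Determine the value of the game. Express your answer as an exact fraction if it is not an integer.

72/13

Row minima: T → 0, B → 4; maximin = 4.
Column maxima: C1 → 9, C2 → 10, C3 → 8; minimax = 8.
4 ≠ 8, so there is no saddle point; optimal play is mixed.
C2 is strictly dominated by C1 (it gives Row strictly more in every row), so Column never plays it.
On the remaining 2×2 (T, B vs C1, C3):
Let Row play T with probability p. Expected payoff against C1: 0p + 9(1−p) = −9p + 9; against C3: 8p + 4(1−p) = 4p + 4.
Setting these equal: −9p + 9 = 4p + 4 ⇒ −13p = -5 ⇒ p = 5/13, and the value is (-9)·(5/13) + 9 = 72/13.
For Column: with q = P(C1), equating T's and B's payoffs gives −8q + 8 = 5q + 4 ⇒ q = 4/13.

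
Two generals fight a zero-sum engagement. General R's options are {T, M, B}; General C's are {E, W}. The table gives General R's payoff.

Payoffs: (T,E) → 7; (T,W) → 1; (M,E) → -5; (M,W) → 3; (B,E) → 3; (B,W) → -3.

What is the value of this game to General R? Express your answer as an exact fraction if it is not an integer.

Row minima: T → 1, M → -5, B → -3; maximin = 1.
Column maxima: E → 7, W → 3; minimax = 3.
1 ≠ 3, so there is no saddle point; optimal play is mixed.
B is strictly dominated by T, so General R never plays it.
On the remaining 2×2 (T, M vs E, W):
Let General R play T with probability p. Expected payoff against E: 7p + (-5)(1−p) = 12p − 5; against W: 1p + 3(1−p) = −2p + 3.
Setting these equal: 12p − 5 = −2p + 3 ⇒ 14p = 8 ⇒ p = 4/7, and the value is (12)·(4/7) − 5 = 13/7.
For General C: with q = P(E), equating T's and M's payoffs gives 6q + 1 = −8q + 3 ⇒ q = 1/7.

13/7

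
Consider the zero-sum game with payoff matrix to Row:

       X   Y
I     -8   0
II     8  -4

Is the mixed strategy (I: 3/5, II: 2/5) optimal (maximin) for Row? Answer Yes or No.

Against X this mix gives (3/5)·(-8) + (2/5)·8 = -8/5.
Against Y this mix gives (3/5)·0 + (2/5)·(-4) = -8/5.
All of Column's active replies (X, Y) yield -8/5, and no column does worse for Row. The mix makes Column indifferent and guarantees -8/5, so it is optimal.

Yes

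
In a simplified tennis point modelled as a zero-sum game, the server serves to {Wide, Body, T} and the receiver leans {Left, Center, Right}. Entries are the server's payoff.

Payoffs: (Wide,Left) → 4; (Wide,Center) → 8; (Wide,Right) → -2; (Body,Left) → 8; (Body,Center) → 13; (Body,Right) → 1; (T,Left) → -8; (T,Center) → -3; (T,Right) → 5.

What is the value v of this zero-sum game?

12/5

Row minima: Wide → -2, Body → 1, T → -8; maximin = 1.
Column maxima: Left → 8, Center → 13, Right → 5; minimax = 5.
1 ≠ 5, so there is no saddle point; optimal play is mixed.
Wide is strictly dominated by Body, so the server never plays it.
Center is strictly dominated by Left (it gives the server strictly more in every row), so the receiver never plays it.
On the remaining 2×2 (Body, T vs Left, Right):
Let the server play Body with probability p. Expected payoff against Left: 8p + (-8)(1−p) = 16p − 8; against Right: 1p + 5(1−p) = −4p + 5.
Setting these equal: 16p − 8 = −4p + 5 ⇒ 20p = 13 ⇒ p = 13/20, and the value is (16)·(13/20) − 8 = 12/5.
For the receiver: with q = P(Left), equating Body's and T's payoffs gives 7q + 1 = −13q + 5 ⇒ q = 1/5.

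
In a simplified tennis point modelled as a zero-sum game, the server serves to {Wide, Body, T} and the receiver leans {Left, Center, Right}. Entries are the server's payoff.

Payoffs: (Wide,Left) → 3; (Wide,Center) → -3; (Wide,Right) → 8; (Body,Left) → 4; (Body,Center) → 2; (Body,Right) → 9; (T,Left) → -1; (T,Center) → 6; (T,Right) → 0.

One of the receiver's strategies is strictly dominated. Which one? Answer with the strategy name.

Left holds the server's payoff strictly below Right in every row: 3 < 8, 4 < 9, -1 < 0.
So Right is strictly dominated for the receiver.

Right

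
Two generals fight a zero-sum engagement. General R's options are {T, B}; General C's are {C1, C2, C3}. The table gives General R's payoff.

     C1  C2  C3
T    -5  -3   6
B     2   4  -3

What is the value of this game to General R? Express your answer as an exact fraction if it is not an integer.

-3/16

Row minima: T → -5, B → -3; maximin = -3.
Column maxima: C1 → 2, C2 → 4, C3 → 6; minimax = 2.
-3 ≠ 2, so there is no saddle point; optimal play is mixed.
C2 is strictly dominated by C1 (it gives General R strictly more in every row), so General C never plays it.
On the remaining 2×2 (T, B vs C1, C3):
Let General R play T with probability p. Expected payoff against C1: (-5)p + 2(1−p) = −7p + 2; against C3: 6p + (-3)(1−p) = 9p − 3.
Setting these equal: −7p + 2 = 9p − 3 ⇒ −16p = -5 ⇒ p = 5/16, and the value is (-7)·(5/16) + 2 = -3/16.
For General C: with q = P(C1), equating T's and B's payoffs gives −11q + 6 = 5q − 3 ⇒ q = 9/16.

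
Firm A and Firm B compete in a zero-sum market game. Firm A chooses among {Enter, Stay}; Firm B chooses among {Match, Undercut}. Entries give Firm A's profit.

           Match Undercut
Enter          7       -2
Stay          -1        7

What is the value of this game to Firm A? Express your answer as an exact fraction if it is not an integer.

Row minima: Enter → -2, Stay → -1; maximin = -1.
Column maxima: Match → 7, Undercut → 7; minimax = 7.
-1 ≠ 7, so there is no saddle point; optimal play is mixed.
Let Firm A play Enter with probability p. Expected payoff against Match: 7p + (-1)(1−p) = 8p − 1; against Undercut: (-2)p + 7(1−p) = −9p + 7.
Setting these equal: 8p − 1 = −9p + 7 ⇒ 17p = 8 ⇒ p = 8/17, and the value is (8)·(8/17) − 1 = 47/17.
For Firm B: with q = P(Match), equating Enter's and Stay's payoffs gives 9q − 2 = −8q + 7 ⇒ q = 9/17.

47/17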